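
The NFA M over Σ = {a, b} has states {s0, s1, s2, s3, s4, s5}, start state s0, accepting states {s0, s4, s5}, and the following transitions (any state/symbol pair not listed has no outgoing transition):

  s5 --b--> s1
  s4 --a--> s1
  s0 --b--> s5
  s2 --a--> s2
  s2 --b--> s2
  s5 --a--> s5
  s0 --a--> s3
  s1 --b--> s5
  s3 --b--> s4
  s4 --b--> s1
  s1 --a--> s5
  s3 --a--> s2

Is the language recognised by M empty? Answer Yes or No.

No

The empty string ε is accepted: the run s0 ends in the accepting state s0.
Since at least one string is accepted, L(M) is not empty.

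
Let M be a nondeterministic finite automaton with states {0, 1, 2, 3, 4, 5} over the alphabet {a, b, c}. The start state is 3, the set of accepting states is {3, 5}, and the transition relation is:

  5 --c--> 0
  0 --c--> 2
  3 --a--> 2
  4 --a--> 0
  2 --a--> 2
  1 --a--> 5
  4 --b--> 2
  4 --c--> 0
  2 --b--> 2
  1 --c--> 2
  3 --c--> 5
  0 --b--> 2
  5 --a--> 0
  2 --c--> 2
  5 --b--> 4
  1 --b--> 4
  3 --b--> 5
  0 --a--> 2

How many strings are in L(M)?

The useful subgraph on states {3, 5} is acyclic, so L(M) is finite; the longest accepting path visits 2 useful states, giving maximum string length 1.
Counting accepting paths from 3 by length: 1 of length 0, 2 of length 1. Total 3.

3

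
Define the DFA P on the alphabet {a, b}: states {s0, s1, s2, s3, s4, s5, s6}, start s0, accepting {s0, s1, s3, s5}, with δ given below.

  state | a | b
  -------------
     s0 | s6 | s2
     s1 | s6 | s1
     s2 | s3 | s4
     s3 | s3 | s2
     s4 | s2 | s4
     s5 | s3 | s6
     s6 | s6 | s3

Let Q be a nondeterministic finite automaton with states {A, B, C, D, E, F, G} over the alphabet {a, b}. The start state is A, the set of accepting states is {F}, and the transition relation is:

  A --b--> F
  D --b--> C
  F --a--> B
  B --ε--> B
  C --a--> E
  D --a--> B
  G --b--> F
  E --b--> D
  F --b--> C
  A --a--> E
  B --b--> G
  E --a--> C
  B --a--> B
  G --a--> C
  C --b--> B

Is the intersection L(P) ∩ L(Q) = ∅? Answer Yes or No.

Exploring the product automaton P × Q from the start pair (s0, A), following both machines on each input symbol, reaches 18 state pairs: (s0, A), (s6, E), (s2, F), (s6, C), (s3, D), (s3, B), (s4, C), (s2, C), (s2, G), (s2, E), (s4, B), (s3, E), (s3, C), (s4, F), (s4, D), (s2, B), (s4, G), (s2, D).
P accepts in {s0, s1, s3, s5} and Q accepts in {F}; no reachable pair has both components accepting, so no string drives both machines to acceptance simultaneously and L(P) ∩ L(Q) = ∅.
So no string is accepted by both, and the intersection is empty.

Yes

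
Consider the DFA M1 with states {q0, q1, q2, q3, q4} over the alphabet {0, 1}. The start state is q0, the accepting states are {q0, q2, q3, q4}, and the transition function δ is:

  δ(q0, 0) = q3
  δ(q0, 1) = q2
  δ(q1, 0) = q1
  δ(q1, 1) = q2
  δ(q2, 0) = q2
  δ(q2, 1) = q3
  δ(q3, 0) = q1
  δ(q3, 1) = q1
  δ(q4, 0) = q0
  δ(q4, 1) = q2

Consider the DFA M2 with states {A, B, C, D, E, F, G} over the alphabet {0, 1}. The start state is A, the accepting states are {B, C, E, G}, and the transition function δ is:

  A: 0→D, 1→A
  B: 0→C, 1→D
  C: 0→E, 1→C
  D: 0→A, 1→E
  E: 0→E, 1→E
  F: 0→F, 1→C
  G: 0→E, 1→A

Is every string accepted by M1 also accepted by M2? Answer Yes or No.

No

The empty string ε is in L(M1) but not in L(M2).
So L(M1) ⊄ L(M2).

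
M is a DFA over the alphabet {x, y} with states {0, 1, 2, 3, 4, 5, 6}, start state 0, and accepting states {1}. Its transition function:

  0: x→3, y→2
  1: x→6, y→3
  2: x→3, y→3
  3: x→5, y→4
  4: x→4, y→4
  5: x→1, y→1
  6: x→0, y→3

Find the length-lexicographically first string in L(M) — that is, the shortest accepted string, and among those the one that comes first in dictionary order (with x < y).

xxx

A breadth-first search from 0 reaches an accepting state first via the path 0 → 3 → 5 → 1 on input xxx.
No string of length < 3 is accepted (BFS exhausts all shorter strings without reaching an accepting state), and xxx is the lexicographically least accepting string of length 3.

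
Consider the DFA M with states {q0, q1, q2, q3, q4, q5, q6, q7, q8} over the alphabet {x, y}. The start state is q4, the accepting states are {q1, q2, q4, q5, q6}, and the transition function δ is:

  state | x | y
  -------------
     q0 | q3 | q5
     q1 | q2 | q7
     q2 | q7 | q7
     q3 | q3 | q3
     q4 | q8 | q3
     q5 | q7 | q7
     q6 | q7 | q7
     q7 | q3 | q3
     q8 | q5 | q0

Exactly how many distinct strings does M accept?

The useful subgraph on states {q0, q4, q5, q8} is acyclic, so L(M) is finite; the longest accepting path visits 4 useful states, giving maximum string length 3.
Counting accepting paths from q4 by length: 1 of length 0, 1 of length 2, 1 of length 3. Total 3.

3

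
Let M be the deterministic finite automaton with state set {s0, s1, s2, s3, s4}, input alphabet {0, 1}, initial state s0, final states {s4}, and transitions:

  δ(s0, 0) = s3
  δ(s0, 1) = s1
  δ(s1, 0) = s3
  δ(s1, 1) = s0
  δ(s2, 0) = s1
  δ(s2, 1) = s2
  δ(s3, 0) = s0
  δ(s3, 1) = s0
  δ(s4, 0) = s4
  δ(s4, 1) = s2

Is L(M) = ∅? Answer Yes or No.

Yes

The states reachable from the start state are {s0, s1, s3}.
None of the accepting states {s4} is reachable, so no string is accepted and L(M) = ∅.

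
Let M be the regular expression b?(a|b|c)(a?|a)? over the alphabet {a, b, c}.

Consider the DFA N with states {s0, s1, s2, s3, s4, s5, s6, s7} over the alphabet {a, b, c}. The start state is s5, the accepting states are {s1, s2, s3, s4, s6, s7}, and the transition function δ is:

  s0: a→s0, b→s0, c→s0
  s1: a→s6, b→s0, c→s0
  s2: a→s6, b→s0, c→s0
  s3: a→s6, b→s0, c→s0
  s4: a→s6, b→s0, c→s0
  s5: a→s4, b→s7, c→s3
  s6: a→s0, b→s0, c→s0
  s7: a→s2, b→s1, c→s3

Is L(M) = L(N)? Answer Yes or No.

Converting the expression M to a DFA (subset construction, then merging equivalent states) gives the minimal DFA with states {m0, m1, m2, m3, m4}, start state m0, accepting states {m1, m2, m3} and transitions m0: a→m1, b→m2, c→m1; m1: a→m3, b→m4, c→m4; m2: a→m1, b→m1, c→m1; m3: a→m4, b→m4, c→m4; m4: a→m4, b→m4, c→m4.
Exploring the product automaton M × N from the start pair (m0, s5), following both machines on each input symbol, reaches 8 state pairs: (m0, s5), (m1, s4), (m2, s7), (m1, s3), (m3, s6), (m4, s0), (m1, s2), (m1, s1).
M accepts in {m1, m2, m3} and N accepts in {s1, s2, s3, s4, s6, s7}. In every reachable pair the two components are either both accepting — (m1, s4), (m2, s7), (m1, s3), (m3, s6), (m1, s2), (m1, s1) — or both non-accepting, so no string is accepted by exactly one of the machines: L(M) \ L(N) and L(N) \ L(M) are both empty.
Hence every string is accepted by M iff it is accepted by N, and the two languages coincide.

Yes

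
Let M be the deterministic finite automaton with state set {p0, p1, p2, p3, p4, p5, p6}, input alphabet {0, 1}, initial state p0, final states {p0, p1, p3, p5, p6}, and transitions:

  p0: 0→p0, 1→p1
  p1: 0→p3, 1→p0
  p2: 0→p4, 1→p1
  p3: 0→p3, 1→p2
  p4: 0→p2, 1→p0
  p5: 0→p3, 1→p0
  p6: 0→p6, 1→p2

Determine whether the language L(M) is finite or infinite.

infinite

State p0 is reachable from the start and can reach an accepting state, and it lies on the cycle p0 → p0.
Traversing that cycle any number of times yields accepted strings of unbounded length, so the language is infinite.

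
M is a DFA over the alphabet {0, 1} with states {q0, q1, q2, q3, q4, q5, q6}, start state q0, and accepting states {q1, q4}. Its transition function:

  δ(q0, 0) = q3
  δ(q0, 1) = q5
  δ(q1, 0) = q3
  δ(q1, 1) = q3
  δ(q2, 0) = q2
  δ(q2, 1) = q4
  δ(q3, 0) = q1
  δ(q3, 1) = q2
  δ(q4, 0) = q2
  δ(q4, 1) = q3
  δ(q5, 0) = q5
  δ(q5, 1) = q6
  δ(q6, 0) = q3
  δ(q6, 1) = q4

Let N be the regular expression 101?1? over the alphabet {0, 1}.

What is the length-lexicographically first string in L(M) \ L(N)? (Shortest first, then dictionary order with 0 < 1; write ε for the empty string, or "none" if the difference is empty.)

00

The string 00 is accepted by M but not by N.
No shorter string lies in the difference, and 00 is the lexicographically first length-2 string in L(M) \ L(N).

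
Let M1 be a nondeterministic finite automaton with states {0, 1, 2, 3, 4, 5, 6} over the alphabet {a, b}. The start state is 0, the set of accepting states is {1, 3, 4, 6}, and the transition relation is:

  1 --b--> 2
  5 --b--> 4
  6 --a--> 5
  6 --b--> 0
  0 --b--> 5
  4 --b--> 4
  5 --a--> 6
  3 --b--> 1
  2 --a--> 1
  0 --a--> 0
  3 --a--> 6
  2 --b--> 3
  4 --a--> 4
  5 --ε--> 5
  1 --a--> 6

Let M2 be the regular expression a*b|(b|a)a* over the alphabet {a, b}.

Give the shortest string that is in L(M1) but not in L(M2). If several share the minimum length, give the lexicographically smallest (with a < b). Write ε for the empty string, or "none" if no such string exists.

bb

The string bb is accepted by M1 but not by M2.
No shorter string lies in the difference, and bb is the lexicographically first length-2 string in L(M1) \ L(M2).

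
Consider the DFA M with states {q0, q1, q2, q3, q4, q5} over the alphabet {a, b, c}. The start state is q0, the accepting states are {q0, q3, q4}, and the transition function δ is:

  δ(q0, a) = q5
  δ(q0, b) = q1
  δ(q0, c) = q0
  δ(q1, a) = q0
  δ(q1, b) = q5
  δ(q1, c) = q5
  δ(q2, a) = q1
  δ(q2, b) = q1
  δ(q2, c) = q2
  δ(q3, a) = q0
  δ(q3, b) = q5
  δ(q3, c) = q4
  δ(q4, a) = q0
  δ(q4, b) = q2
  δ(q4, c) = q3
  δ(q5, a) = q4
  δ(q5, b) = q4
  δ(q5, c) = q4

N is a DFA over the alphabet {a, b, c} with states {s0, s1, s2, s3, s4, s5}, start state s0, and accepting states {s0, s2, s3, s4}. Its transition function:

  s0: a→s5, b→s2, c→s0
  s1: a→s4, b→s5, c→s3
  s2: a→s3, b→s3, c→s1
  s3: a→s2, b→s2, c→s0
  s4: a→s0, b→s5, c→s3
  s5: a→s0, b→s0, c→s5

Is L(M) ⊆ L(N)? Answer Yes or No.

No

The string ac is in L(M) but not in L(N).
So L(M) ⊄ L(N).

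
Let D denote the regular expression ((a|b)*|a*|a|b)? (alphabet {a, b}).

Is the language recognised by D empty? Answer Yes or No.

No

The empty string ε matches the expression, so it belongs to L(D).
Since L(D) contains at least one string, it is not empty.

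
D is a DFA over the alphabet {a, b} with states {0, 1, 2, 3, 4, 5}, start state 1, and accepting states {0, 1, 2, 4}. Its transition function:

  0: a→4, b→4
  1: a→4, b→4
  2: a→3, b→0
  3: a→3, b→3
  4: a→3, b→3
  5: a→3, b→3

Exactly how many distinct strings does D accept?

3

The useful subgraph on states {1, 4} is acyclic, so L(D) is finite; the longest accepting path visits 2 useful states, giving maximum string length 1.
Counting accepting paths from 1 by length: 1 of length 0, 2 of length 1. Total 3.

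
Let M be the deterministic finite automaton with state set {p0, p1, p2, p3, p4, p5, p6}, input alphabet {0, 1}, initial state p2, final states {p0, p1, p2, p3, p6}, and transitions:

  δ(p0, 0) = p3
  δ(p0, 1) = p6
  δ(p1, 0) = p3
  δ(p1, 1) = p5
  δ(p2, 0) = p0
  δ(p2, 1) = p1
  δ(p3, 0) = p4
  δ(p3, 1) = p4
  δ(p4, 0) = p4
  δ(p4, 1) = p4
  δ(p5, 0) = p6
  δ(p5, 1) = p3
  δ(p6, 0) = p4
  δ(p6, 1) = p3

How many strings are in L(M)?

10

The useful subgraph on states {p0, p1, p2, p3, p5, p6} is acyclic, so L(M) is finite; the longest accepting path visits 5 useful states, giving maximum string length 4.
Counting accepting paths from p2 by length: 1 of length 0, 2 of length 1, 3 of length 2, 3 of length 3, 1 of length 4. Total 10.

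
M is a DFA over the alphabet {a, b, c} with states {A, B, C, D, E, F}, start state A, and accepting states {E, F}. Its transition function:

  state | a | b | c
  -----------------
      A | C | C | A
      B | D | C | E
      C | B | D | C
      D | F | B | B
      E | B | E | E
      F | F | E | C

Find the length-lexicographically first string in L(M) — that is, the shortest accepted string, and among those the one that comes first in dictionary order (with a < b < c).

aac

A breadth-first search from A reaches an accepting state first via the path A → C → B → E on input aac.
No string of length < 3 is accepted (BFS exhausts all shorter strings without reaching an accepting state), and aac is the lexicographically least accepting string of length 3.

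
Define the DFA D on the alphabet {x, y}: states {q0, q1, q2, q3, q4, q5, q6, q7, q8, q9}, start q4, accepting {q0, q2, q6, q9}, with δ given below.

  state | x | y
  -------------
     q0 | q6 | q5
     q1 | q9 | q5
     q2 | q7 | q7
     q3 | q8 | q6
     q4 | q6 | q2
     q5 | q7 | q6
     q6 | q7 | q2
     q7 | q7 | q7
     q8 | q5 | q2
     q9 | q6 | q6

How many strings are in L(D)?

The useful subgraph on states {q2, q4, q6} is acyclic, so L(D) is finite; the longest accepting path visits 3 useful states, giving maximum string length 2.
Counting accepting paths from q4 by length: 2 of length 1, 1 of length 2. Total 3.

3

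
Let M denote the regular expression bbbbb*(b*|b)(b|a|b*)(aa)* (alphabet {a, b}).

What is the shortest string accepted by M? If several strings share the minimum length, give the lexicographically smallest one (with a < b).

By inspection of the expression, no string of length less than 4 matches, and bbbb is the lexicographically first match of length 4.

bbbb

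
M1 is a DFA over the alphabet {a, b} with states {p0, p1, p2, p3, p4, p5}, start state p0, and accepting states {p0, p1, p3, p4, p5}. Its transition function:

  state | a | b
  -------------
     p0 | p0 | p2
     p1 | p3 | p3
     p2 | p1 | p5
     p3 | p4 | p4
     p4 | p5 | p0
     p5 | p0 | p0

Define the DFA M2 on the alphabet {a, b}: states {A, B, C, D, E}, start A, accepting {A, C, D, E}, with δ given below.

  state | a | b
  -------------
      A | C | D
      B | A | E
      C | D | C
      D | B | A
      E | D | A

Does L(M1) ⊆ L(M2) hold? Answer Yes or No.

The string ba is in L(M1) but not in L(M2).
So L(M1) ⊄ L(M2).

No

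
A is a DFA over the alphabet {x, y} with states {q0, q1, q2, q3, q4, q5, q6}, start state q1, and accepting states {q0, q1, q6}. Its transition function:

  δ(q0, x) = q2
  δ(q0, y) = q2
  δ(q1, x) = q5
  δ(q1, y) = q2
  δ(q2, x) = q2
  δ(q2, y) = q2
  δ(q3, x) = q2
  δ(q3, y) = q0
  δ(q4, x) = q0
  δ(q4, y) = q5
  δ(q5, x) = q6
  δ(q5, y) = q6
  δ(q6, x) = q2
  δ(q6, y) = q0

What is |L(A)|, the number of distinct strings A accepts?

5

The useful subgraph on states {q0, q1, q5, q6} is acyclic, so L(A) is finite; the longest accepting path visits 4 useful states, giving maximum string length 3.
Counting accepting paths from q1 by length: 1 of length 0, 2 of length 2, 2 of length 3. Total 5.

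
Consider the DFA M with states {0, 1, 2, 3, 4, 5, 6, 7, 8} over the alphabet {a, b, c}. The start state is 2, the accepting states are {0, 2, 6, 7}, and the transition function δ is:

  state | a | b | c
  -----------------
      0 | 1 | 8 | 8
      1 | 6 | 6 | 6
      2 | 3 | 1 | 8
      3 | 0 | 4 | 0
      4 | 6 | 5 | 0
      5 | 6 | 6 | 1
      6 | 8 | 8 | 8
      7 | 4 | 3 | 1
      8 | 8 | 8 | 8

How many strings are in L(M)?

The useful subgraph on states {0, 1, 2, 3, 4, 5, 6} is acyclic, so L(M) is finite; the longest accepting path visits 6 useful states, giving maximum string length 5.
Counting accepting paths from 2 by length: 1 of length 0, 5 of length 2, 2 of length 3, 8 of length 4, 6 of length 5. Total 22.

22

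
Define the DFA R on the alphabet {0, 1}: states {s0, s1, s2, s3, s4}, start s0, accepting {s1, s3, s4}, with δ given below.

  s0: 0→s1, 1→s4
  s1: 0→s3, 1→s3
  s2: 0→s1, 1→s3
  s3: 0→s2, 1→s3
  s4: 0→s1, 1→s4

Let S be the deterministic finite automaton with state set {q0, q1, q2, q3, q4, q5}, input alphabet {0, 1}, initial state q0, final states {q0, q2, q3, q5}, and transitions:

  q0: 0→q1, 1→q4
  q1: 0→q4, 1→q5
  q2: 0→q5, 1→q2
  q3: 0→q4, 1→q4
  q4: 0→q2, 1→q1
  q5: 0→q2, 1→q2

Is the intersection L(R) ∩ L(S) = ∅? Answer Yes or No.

The string 01 is accepted by both R and S.
Hence L(R) ∩ L(S) ≠ ∅.

No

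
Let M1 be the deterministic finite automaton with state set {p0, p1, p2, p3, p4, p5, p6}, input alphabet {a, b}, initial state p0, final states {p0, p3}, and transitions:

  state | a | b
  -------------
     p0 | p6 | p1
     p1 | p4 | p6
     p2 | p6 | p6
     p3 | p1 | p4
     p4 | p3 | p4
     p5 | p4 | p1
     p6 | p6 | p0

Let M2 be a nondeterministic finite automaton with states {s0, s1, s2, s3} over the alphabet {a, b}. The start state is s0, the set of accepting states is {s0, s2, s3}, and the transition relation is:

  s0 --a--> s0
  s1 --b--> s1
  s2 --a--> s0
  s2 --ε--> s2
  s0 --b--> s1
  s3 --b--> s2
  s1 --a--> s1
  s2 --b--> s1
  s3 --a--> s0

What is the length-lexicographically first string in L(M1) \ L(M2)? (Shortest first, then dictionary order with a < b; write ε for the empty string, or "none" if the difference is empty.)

ab

The string ab is accepted by M1 but not by M2.
No shorter string lies in the difference, and ab is the lexicographically first length-2 string in L(M1) \ L(M2).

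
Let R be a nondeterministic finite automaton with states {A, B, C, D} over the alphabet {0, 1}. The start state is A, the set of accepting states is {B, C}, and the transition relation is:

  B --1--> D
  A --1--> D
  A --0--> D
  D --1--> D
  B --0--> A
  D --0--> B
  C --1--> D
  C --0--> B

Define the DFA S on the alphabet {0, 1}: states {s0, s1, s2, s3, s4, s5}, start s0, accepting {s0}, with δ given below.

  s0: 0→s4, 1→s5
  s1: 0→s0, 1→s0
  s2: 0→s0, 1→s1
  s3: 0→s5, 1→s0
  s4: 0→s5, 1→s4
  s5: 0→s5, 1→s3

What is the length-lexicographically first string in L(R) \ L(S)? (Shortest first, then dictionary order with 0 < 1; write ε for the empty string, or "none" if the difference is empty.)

The string 00 is accepted by R but not by S.
No shorter string lies in the difference, and 00 is the lexicographically first length-2 string in L(R) \ L(S).

00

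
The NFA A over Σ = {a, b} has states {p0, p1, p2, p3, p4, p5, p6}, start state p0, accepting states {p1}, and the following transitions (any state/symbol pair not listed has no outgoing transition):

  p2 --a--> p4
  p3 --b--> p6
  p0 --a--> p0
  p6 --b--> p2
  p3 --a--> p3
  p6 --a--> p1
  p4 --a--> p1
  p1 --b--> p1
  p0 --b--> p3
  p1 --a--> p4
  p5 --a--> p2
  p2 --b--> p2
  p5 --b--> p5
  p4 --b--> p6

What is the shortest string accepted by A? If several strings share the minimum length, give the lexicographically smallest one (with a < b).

bba

A breadth-first search from p0 reaches an accepting state first via the path p0 → p3 → p6 → p1 on input bba.
No string of length < 3 is accepted (BFS exhausts all shorter strings without reaching an accepting state), and bba is the lexicographically least accepting string of length 3.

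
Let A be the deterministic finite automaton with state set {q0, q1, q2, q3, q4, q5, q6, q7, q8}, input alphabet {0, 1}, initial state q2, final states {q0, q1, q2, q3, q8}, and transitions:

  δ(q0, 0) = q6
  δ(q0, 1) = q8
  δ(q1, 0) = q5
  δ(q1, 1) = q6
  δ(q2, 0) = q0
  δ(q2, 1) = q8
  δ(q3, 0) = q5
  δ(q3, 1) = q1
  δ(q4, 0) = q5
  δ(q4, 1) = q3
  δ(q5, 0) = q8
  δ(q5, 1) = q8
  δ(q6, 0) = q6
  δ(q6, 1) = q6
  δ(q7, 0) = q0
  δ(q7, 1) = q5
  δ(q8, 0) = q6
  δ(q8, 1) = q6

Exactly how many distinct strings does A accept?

4

The useful subgraph on states {q0, q2, q8} is acyclic, so L(A) is finite; the longest accepting path visits 3 useful states, giving maximum string length 2.
Counting accepting paths from q2 by length: 1 of length 0, 2 of length 1, 1 of length 2. Total 4.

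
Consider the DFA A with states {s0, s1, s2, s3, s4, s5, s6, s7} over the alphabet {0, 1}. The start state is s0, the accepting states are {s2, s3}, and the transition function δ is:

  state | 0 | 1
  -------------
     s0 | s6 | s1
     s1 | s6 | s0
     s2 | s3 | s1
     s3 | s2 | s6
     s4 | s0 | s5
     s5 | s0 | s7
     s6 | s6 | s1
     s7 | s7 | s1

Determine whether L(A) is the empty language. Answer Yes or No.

Yes

The states reachable from the start state are {s0, s1, s6}.
None of the accepting states {s2, s3} is reachable, so no string is accepted and L(A) = ∅.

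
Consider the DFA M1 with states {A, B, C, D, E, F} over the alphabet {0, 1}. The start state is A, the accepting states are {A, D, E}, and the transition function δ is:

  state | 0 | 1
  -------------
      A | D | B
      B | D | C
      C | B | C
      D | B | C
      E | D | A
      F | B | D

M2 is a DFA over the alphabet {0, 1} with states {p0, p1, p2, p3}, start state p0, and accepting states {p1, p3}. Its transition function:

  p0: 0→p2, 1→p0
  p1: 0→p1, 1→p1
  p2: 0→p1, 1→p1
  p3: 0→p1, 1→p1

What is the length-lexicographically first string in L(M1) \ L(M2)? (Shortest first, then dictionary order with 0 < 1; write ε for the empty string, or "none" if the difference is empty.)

The empty string ε is accepted by M1 but not by M2.
Since ε is the unique shortest string, it is the required witness.

ε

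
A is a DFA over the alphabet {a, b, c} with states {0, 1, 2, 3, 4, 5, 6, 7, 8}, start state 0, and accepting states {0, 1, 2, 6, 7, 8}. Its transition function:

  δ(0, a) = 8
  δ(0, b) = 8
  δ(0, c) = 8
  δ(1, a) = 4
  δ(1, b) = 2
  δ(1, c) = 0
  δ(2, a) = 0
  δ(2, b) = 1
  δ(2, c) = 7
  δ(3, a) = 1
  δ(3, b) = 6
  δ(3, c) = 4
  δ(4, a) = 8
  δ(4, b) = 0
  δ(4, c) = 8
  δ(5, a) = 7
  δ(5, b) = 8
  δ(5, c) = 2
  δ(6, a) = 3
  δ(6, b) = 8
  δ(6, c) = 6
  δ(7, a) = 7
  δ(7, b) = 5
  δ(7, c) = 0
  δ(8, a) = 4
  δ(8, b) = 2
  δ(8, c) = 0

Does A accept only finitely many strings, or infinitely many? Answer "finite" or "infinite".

State 0 is reachable from the start and can reach an accepting state, and it lies on the cycle 0 → 8 → 0.
Traversing that cycle any number of times yields accepted strings of unbounded length, so the language is infinite.

infinite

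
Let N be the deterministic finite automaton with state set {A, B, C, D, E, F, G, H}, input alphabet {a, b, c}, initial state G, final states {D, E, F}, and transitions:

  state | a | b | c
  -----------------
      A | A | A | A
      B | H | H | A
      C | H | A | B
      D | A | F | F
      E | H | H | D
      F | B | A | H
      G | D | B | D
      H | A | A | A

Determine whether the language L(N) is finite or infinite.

finite

The useful states (reachable from G and able to reach an accepting state) are {D, F, G}.
Restricted to these states the transition graph has no cycle, so every accepting path has bounded length and L is finite.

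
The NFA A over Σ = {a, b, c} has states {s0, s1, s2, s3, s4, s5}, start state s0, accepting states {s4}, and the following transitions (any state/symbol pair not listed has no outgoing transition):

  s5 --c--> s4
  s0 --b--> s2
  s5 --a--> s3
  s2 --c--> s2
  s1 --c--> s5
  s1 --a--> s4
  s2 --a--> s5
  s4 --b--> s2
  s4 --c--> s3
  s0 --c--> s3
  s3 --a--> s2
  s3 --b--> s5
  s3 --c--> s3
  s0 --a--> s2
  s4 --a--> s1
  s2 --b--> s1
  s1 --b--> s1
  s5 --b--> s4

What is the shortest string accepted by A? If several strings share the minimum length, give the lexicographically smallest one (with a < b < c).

A breadth-first search from s0 reaches an accepting state first via the path s0 → s2 → s5 → s4 on input aab.
No string of length < 3 is accepted (BFS exhausts all shorter strings without reaching an accepting state), and aab is the lexicographically least accepting string of length 3.

aab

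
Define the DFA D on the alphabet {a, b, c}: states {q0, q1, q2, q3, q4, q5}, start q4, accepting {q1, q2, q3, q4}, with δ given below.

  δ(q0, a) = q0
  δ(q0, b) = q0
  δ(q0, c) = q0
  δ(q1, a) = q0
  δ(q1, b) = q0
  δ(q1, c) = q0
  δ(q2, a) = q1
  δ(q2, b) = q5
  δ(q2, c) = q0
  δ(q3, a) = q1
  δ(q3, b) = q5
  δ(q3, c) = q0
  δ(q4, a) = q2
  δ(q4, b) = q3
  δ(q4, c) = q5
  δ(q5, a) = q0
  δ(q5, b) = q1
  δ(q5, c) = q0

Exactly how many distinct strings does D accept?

8

The useful subgraph on states {q1, q2, q3, q4, q5} is acyclic, so L(D) is finite; the longest accepting path visits 4 useful states, giving maximum string length 3.
Counting accepting paths from q4 by length: 1 of length 0, 2 of length 1, 3 of length 2, 2 of length 3. Total 8.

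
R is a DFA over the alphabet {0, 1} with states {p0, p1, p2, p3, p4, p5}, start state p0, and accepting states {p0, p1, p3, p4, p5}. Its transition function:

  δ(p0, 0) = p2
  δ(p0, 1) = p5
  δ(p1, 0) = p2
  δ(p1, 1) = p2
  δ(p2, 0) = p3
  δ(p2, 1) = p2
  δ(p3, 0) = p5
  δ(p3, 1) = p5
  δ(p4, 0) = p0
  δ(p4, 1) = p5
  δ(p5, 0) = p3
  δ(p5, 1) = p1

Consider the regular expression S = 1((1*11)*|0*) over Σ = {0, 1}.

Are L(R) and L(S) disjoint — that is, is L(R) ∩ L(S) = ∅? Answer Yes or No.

No

The string 1 is accepted by both R and S.
Hence L(R) ∩ L(S) ≠ ∅.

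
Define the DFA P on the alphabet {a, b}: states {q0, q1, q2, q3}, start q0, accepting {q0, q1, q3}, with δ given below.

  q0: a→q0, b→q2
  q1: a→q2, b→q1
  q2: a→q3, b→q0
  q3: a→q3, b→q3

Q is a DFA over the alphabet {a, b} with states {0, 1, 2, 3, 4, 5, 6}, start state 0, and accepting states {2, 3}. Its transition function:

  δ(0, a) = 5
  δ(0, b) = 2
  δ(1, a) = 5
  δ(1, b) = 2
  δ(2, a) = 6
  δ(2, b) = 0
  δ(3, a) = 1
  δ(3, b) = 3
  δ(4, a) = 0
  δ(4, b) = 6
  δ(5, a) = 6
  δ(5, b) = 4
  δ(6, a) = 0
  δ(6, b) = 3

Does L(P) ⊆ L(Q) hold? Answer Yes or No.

No

The empty string ε is in L(P) but not in L(Q).
So L(P) ⊄ L(Q).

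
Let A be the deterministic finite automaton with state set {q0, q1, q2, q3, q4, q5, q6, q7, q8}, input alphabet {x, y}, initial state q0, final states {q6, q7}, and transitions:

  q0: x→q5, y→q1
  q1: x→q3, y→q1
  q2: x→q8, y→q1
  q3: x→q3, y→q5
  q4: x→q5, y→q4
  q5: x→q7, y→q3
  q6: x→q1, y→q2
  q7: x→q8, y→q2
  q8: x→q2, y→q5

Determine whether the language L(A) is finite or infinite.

infinite

State q1 is reachable from the start and can reach an accepting state, and it lies on the cycle q1 → q1.
Traversing that cycle any number of times yields accepted strings of unbounded length, so the language is infinite.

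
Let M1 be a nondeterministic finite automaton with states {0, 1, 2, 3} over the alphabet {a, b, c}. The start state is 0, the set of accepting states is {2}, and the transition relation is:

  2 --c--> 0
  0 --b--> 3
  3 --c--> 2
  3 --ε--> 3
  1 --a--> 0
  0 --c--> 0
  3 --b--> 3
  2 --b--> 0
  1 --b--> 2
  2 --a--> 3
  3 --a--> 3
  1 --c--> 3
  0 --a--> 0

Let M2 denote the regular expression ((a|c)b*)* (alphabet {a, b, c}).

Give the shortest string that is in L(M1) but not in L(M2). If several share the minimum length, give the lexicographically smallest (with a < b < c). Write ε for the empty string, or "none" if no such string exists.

bc

The string bc is accepted by M1 but not by M2.
No shorter string lies in the difference, and bc is the lexicographically first length-2 string in L(M1) \ L(M2).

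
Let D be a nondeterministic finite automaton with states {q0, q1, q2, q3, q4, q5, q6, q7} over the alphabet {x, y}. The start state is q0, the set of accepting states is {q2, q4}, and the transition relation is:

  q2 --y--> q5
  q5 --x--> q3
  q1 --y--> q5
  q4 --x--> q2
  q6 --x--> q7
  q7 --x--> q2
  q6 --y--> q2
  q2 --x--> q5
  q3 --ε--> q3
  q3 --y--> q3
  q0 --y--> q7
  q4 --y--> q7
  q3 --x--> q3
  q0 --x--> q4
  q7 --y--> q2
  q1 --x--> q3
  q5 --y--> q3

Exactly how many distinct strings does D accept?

The useful subgraph on states {q0, q2, q4, q7} is acyclic, so L(D) is finite; the longest accepting path visits 4 useful states, giving maximum string length 3.
Counting accepting paths from q0 by length: 1 of length 1, 3 of length 2, 2 of length 3. Total 6.

6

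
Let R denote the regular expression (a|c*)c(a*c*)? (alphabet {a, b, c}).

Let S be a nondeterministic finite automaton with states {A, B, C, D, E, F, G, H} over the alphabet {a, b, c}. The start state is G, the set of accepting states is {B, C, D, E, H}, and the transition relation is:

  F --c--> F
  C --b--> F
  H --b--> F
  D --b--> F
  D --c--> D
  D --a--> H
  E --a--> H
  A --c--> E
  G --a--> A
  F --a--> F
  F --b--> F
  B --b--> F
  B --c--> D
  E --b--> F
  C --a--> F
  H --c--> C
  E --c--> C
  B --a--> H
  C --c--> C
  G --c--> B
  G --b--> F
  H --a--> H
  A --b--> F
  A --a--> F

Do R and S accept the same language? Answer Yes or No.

Yes

Converting the expression R to a DFA (subset construction, then merging equivalent states) gives the minimal DFA with states {r0, r1, r2, r3, r4, r5}, start state r0, accepting states {r3, r4, r5} and transitions r0: a→r1, b→r2, c→r3; r1: a→r2, b→r2, c→r4; r2: a→r2, b→r2, c→r2; r3: a→r4, b→r2, c→r3; r4: a→r4, b→r2, c→r5; r5: a→r2, b→r2, c→r5.
Exploring the product automaton R × S from the start pair (r0, G), following both machines on each input symbol, reaches 8 state pairs: (r0, G), (r1, A), (r2, F), (r3, B), (r4, E), (r4, H), (r3, D), (r5, C).
R accepts in {r3, r4, r5} and S accepts in {B, C, D, E, H}. In every reachable pair the two components are either both accepting — (r3, B), (r4, E), (r4, H), (r3, D), (r5, C) — or both non-accepting, so no string is accepted by exactly one of the machines: L(R) \ L(S) and L(S) \ L(R) are both empty.
Hence every string is accepted by R iff it is accepted by S, and the two languages coincide.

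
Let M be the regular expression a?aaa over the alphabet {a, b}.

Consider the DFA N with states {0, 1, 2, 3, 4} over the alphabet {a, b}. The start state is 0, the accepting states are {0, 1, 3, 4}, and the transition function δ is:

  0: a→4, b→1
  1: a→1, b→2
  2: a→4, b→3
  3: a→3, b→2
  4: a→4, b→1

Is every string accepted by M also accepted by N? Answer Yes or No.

Yes

Converting the expression M to a DFA (subset construction, then merging equivalent states) gives the minimal DFA with states {m0, m1, m2, m3, m4, m5}, start state m0, accepting states {m4, m5} and transitions m0: a→m1, b→m2; m1: a→m3, b→m2; m2: a→m2, b→m2; m3: a→m4, b→m2; m4: a→m5, b→m2; m5: a→m2, b→m2.
Exploring the product automaton M × N from the start pair (m0, 0), following both machines on each input symbol, reaches 9 state pairs: (m0, 0), (m1, 4), (m2, 1), (m3, 4), (m2, 2), (m4, 4), (m2, 4), (m2, 3), (m5, 4).
M accepts in {m4, m5} and N accepts in {0, 1, 3, 4}. The reachable pairs whose M-component is accepting are (m4, 4), (m5, 4); in each of them the N-component is accepting too, so the product for L(M) \ L(N) (M-component accepting, N-component rejecting) has no reachable accepting pair and the difference is empty.
Hence every string in L(M) is also in L(N).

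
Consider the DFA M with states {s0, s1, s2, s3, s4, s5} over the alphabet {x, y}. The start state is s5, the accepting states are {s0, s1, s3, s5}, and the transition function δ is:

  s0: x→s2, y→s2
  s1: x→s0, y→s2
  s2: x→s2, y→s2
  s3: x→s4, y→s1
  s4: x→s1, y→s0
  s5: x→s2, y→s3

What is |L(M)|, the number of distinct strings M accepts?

The useful subgraph on states {s0, s1, s3, s4, s5} is acyclic, so L(M) is finite; the longest accepting path visits 5 useful states, giving maximum string length 4.
Counting accepting paths from s5 by length: 1 of length 0, 1 of length 1, 1 of length 2, 3 of length 3, 1 of length 4. Total 7.

7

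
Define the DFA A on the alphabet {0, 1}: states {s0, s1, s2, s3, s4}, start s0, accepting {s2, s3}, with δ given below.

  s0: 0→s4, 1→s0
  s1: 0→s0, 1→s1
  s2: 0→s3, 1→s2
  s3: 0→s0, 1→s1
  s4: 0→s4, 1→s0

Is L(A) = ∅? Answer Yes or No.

Yes

The states reachable from the start state are {s0, s4}.
None of the accepting states {s2, s3} is reachable, so no string is accepted and L(A) = ∅.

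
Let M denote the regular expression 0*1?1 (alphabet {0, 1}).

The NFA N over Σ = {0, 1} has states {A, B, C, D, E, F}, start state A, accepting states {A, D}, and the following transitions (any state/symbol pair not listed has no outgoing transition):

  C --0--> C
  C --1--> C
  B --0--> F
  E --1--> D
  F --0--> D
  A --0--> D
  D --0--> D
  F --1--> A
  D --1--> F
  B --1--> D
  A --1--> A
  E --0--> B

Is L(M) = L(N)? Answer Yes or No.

No

The string 01 is accepted by M but rejected by N.
So L(M) ≠ L(N).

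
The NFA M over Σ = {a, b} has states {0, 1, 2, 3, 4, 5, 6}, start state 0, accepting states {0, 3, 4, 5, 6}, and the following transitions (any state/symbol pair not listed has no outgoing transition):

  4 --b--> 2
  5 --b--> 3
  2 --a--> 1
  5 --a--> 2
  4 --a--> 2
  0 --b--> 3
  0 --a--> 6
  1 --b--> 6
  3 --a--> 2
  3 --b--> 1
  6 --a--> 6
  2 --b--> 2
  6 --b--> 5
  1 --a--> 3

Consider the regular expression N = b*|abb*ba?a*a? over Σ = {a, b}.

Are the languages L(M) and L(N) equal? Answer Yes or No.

The string a is accepted by M but rejected by N.
So L(M) ≠ L(N).

No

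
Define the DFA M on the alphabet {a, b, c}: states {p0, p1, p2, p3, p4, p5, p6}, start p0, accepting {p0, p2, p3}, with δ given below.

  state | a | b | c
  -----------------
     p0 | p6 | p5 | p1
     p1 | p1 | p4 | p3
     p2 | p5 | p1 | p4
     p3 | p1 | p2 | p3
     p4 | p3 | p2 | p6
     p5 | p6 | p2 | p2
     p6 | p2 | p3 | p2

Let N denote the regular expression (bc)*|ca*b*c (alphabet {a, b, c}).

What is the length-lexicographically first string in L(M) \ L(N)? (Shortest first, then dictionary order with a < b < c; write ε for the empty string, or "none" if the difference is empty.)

aa

The string aa is accepted by M but not by N.
No shorter string lies in the difference, and aa is the lexicographically first length-2 string in L(M) \ L(N).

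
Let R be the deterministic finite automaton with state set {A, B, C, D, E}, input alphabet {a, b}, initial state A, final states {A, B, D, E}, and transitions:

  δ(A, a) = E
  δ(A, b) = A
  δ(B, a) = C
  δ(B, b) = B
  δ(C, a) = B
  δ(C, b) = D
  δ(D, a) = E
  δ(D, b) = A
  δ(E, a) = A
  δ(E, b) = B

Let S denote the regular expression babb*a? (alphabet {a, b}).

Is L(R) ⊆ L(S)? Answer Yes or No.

No

The empty string ε is in L(R) but not in L(S).
So L(R) ⊄ L(S).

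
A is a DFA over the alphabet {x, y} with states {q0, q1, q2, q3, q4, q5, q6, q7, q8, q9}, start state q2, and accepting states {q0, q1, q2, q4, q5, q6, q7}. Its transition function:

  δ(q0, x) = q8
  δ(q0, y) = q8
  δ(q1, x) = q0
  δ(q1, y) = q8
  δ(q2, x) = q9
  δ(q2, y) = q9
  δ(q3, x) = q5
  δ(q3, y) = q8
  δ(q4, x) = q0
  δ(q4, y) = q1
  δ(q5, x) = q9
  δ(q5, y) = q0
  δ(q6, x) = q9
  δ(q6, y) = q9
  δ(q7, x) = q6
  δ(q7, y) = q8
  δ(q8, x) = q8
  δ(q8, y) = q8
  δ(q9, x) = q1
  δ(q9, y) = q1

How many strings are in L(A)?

The useful subgraph on states {q0, q1, q2, q9} is acyclic, so L(A) is finite; the longest accepting path visits 4 useful states, giving maximum string length 3.
Counting accepting paths from q2 by length: 1 of length 0, 4 of length 2, 4 of length 3. Total 9.

9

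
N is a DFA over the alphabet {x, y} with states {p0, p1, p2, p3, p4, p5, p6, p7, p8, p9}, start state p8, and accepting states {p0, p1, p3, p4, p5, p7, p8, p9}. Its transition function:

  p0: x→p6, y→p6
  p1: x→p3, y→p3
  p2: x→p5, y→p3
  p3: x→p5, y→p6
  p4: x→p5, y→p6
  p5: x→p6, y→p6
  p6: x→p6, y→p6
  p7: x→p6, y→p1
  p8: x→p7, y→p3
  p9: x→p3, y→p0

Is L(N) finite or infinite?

The useful states (reachable from p8 and able to reach an accepting state) are {p1, p3, p5, p7, p8}.
Restricted to these states the transition graph has no cycle, so every accepting path has bounded length and L is finite.

finite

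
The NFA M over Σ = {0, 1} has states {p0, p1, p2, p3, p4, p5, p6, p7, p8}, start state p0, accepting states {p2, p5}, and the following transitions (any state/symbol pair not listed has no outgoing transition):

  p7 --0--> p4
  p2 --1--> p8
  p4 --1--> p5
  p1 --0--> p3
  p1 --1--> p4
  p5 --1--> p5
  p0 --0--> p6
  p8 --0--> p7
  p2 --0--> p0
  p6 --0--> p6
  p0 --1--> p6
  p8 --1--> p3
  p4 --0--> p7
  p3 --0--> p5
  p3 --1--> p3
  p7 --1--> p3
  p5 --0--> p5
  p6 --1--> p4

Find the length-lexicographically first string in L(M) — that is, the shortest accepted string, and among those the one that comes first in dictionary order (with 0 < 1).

A breadth-first search from p0 reaches an accepting state first via the path p0 → p6 → p4 → p5 on input 011.
No string of length < 3 is accepted (BFS exhausts all shorter strings without reaching an accepting state), and 011 is the lexicographically least accepting string of length 3.

011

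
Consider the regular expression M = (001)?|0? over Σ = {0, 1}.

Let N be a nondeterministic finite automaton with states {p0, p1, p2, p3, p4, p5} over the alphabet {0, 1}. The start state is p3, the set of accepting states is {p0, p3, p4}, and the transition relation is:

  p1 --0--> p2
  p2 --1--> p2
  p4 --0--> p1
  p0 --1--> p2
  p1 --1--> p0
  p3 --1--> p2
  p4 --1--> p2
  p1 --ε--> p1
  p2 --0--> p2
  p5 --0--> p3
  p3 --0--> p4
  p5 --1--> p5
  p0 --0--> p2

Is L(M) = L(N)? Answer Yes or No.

Converting the expression M to a DFA (subset construction, then merging equivalent states) gives the minimal DFA with states {m0, m1, m2, m3, m4}, start state m0, accepting states {m0, m1, m4} and transitions m0: 0→m1, 1→m2; m1: 0→m3, 1→m2; m2: 0→m2, 1→m2; m3: 0→m2, 1→m4; m4: 0→m2, 1→m2.
Exploring the product automaton M × N from the start pair (m0, p3), following both machines on each input symbol, reaches 5 state pairs: (m0, p3), (m1, p4), (m2, p2), (m3, p1), (m4, p0).
M accepts in {m0, m1, m4} and N accepts in {p0, p3, p4}. In every reachable pair the two components are either both accepting — (m0, p3), (m1, p4), (m4, p0) — or both non-accepting, so no string is accepted by exactly one of the machines: L(M) \ L(N) and L(N) \ L(M) are both empty.
Hence every string is accepted by M iff it is accepted by N, and the two languages coincide.

Yes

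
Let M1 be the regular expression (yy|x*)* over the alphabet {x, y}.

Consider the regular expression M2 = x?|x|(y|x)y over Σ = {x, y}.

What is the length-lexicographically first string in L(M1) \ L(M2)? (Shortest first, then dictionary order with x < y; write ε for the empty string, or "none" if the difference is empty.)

xx

The string xx is accepted by M1 but not by M2.
No shorter string lies in the difference, and xx is the lexicographically first length-2 string in L(M1) \ L(M2).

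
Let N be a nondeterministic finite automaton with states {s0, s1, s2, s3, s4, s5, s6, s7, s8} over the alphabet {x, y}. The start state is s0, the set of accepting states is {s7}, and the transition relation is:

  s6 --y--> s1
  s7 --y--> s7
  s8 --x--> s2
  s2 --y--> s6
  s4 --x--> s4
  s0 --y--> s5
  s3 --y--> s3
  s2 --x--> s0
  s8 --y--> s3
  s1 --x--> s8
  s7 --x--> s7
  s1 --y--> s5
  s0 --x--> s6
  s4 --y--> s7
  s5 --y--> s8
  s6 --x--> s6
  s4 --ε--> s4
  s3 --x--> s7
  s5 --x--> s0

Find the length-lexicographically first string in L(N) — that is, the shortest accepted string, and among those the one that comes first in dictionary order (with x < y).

yyyx

A breadth-first search from s0 reaches an accepting state first via the path s0 → s5 → s8 → s3 → s7 on input yyyx.
No string of length < 4 is accepted (BFS exhausts all shorter strings without reaching an accepting state), and yyyx is the lexicographically least accepting string of length 4.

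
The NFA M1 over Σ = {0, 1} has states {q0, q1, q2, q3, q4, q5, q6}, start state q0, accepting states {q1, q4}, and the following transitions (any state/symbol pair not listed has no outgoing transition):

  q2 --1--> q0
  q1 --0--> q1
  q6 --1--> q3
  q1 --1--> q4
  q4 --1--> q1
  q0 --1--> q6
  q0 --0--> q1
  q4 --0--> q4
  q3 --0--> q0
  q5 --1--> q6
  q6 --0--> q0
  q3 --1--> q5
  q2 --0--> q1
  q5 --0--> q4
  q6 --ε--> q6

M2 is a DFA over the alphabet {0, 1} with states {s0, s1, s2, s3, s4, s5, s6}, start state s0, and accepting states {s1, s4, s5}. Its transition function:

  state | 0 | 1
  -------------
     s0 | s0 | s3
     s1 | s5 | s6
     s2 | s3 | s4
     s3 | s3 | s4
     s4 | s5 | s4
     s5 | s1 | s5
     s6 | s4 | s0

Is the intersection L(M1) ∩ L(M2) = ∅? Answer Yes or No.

The string 011 is accepted by both M1 and M2.
Hence L(M1) ∩ L(M2) ≠ ∅.

No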